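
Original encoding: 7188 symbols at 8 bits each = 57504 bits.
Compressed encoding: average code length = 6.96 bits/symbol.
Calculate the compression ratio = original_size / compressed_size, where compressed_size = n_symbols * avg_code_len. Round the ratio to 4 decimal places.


original_size = n_symbols * orig_bits = 7188 * 8 = 57504 bits
compressed_size = n_symbols * avg_code_len = 7188 * 6.96 = 50028.48 bits
ratio = original_size / compressed_size = 57504 / 50028.48 = 1.1494

Compression ratio = 1.1494


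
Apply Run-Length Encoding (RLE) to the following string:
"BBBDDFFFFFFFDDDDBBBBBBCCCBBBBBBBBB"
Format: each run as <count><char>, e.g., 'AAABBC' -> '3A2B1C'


Scanning runs left to right:
  i=0: run of 'B' x 3 -> '3B'
  i=3: run of 'D' x 2 -> '2D'
  i=5: run of 'F' x 7 -> '7F'
  i=12: run of 'D' x 4 -> '4D'
  i=16: run of 'B' x 6 -> '6B'
  i=22: run of 'C' x 3 -> '3C'
  i=25: run of 'B' x 9 -> '9B'

RLE = 3B2D7F4D6B3C9B


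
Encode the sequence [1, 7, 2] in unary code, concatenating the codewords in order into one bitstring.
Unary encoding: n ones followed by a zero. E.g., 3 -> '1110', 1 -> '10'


Encode each number as n ones followed by a terminating 0:
  1 -> 10 (2 bits)
  7 -> 11111110 (8 bits)
  2 -> 110 (3 bits)
Total length = 2 + 8 + 3 = 13 bits.

Unary([1, 7, 2]) = 1011111110110 (13 bits)


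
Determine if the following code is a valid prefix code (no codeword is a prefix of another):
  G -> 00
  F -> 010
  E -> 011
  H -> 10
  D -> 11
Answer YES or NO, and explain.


Checking each pair (does one codeword prefix another?):
  G='00' vs F='010': no prefix
  G='00' vs E='011': no prefix
  G='00' vs H='10': no prefix
  G='00' vs D='11': no prefix
  F='010' vs G='00': no prefix
  F='010' vs E='011': no prefix
  F='010' vs H='10': no prefix
  F='010' vs D='11': no prefix
  E='011' vs G='00': no prefix
  E='011' vs F='010': no prefix
  E='011' vs H='10': no prefix
  E='011' vs D='11': no prefix
  H='10' vs G='00': no prefix
  H='10' vs F='010': no prefix
  H='10' vs E='011': no prefix
  H='10' vs D='11': no prefix
  D='11' vs G='00': no prefix
  D='11' vs F='010': no prefix
  D='11' vs E='011': no prefix
  D='11' vs H='10': no prefix
No violation found over all pairs.

YES -- this is a valid prefix code. No codeword is a prefix of any other codeword.


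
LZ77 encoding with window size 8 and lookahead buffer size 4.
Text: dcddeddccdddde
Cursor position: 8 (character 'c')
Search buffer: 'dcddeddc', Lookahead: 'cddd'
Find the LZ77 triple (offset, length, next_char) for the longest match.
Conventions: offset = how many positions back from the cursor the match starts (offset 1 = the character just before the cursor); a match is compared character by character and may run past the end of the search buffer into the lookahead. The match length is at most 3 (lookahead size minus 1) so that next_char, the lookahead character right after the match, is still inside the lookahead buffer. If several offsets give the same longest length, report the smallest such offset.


Try each offset into the search buffer:
  offset=1 (pos 7, char 'c'): match length 1
  offset=2 (pos 6, char 'd'): match length 0
  offset=3 (pos 5, char 'd'): match length 0
  offset=4 (pos 4, char 'e'): match length 0
  offset=5 (pos 3, char 'd'): match length 0
  offset=6 (pos 2, char 'd'): match length 0
  offset=7 (pos 1, char 'c'): match length 3
  offset=8 (pos 0, char 'd'): match length 0
Longest match has length 3 at offset 7.
next_char = character at position 8 + 3 = 11 -> 'd'

Best match: offset=7, length=3 (matching 'cdd' starting at position 1)
LZ77 triple: (7, 3, 'd')


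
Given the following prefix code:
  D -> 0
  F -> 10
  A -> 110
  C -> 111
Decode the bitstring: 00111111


Decoding step by step:
Bits 0 -> D
Bits 0 -> D
Bits 111 -> C
Bits 111 -> C


Decoded message: DDCC


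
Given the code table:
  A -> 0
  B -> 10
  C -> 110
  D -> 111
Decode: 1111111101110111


Decoding:
111 -> D
111 -> D
110 -> C
111 -> D
0 -> A
111 -> D


Result: DDCDAD


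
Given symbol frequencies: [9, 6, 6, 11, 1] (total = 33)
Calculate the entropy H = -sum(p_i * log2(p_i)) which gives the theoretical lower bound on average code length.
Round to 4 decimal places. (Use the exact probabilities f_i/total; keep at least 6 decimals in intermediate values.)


Per-symbol terms -p_i * log2(p_i) with p_i = f_i/33:
  p = 9/33 = 0.272727: log2(p) = -1.874469, -p*log2(p) = 0.511219
  p = 6/33 = 0.181818: log2(p) = -2.459432, -p*log2(p) = 0.447169
  p = 6/33 = 0.181818: log2(p) = -2.459432, -p*log2(p) = 0.447169
  p = 11/33 = 0.333333: log2(p) = -1.584963, -p*log2(p) = 0.528321
  p = 1/33 = 0.030303: log2(p) = -5.044394, -p*log2(p) = 0.152860
H = 0.511219 + 0.447169 + 0.447169 + 0.528321 + 0.152860 = 2.086738

H = 2.0867 bits/symbol


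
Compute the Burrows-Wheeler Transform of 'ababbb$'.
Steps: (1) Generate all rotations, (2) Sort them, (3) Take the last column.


Rotations (sorted):
  0: $ababbb -> last char: b
  1: ababbb$ -> last char: $
  2: abbb$ab -> last char: b
  3: b$ababb -> last char: b
  4: babbb$a -> last char: a
  5: bb$abab -> last char: b
  6: bbb$aba -> last char: a


BWT = b$bbaba


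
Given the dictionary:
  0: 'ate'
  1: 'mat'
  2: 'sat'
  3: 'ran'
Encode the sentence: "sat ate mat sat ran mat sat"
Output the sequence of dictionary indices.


Look up each word in the dictionary:
  'sat' -> 2
  'ate' -> 0
  'mat' -> 1
  'sat' -> 2
  'ran' -> 3
  'mat' -> 1
  'sat' -> 2

Encoded: [2, 0, 1, 2, 3, 1, 2]


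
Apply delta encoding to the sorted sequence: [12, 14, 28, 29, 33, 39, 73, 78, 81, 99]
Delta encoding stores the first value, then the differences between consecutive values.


First value: 12
Deltas:
  14 - 12 = 2
  28 - 14 = 14
  29 - 28 = 1
  33 - 29 = 4
  39 - 33 = 6
  73 - 39 = 34
  78 - 73 = 5
  81 - 78 = 3
  99 - 81 = 18


Delta encoded: [12, 2, 14, 1, 4, 6, 34, 5, 3, 18]


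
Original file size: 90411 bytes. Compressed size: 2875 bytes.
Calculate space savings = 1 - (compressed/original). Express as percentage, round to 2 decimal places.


ratio = compressed/original = 2875/90411 = 0.031799
savings = 1 - ratio = 1 - 0.031799 = 0.968201
as a percentage: 0.968201 * 100 = 96.82%

Space savings = 1 - 2875/90411 = 96.82%


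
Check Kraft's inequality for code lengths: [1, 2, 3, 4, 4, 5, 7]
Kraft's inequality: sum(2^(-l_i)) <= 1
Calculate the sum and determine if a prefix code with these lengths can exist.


Sum = 2^(-1) + 2^(-2) + 2^(-3) + 2^(-4) + 2^(-4) + 2^(-5) + 2^(-7)
    = 0.5 + 0.25 + 0.125 + 0.0625 + 0.0625 + 0.03125 + 0.0078125
    = 133/128 = 1.0390625
Since 1.0390625 > 1, Kraft's inequality is NOT satisfied.
A prefix code with these lengths CANNOT exist.

Kraft sum = 1.0390625. Not satisfied.


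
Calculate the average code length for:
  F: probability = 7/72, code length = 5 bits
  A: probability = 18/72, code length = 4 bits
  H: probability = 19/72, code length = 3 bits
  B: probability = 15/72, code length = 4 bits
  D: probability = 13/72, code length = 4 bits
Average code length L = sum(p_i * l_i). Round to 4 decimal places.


Weighted contributions p_i * l_i:
  F: (7/72) * 5 = 35/72
  A: (18/72) * 4 = 72/72
  H: (19/72) * 3 = 57/72
  B: (15/72) * 4 = 60/72
  D: (13/72) * 4 = 52/72
Sum = (35 + 72 + 57 + 60 + 52)/72 = 276/72

L = 276/72 = 3.8333 bits/symbol


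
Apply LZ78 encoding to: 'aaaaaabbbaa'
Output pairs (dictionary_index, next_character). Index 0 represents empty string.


LZ78 encoding steps:
Dictionary: {0: ''}
Step 1: w='' (idx 0), next='a' -> output (0, 'a'), add 'a' as idx 1
Step 2: w='a' (idx 1), next='a' -> output (1, 'a'), add 'aa' as idx 2
Step 3: w='aa' (idx 2), next='a' -> output (2, 'a'), add 'aaa' as idx 3
Step 4: w='' (idx 0), next='b' -> output (0, 'b'), add 'b' as idx 4
Step 5: w='b' (idx 4), next='b' -> output (4, 'b'), add 'bb' as idx 5
Step 6: w='aa' (idx 2), end of input -> output (2, '')


Encoded: [(0, 'a'), (1, 'a'), (2, 'a'), (0, 'b'), (4, 'b'), (2, '')]


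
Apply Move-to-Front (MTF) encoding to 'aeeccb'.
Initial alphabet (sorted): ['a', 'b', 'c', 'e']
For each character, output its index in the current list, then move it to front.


MTF encoding:
'a': index 0 in ['a', 'b', 'c', 'e'] -> ['a', 'b', 'c', 'e']
'e': index 3 in ['a', 'b', 'c', 'e'] -> ['e', 'a', 'b', 'c']
'e': index 0 in ['e', 'a', 'b', 'c'] -> ['e', 'a', 'b', 'c']
'c': index 3 in ['e', 'a', 'b', 'c'] -> ['c', 'e', 'a', 'b']
'c': index 0 in ['c', 'e', 'a', 'b'] -> ['c', 'e', 'a', 'b']
'b': index 3 in ['c', 'e', 'a', 'b'] -> ['b', 'c', 'e', 'a']


Output: [0, 3, 0, 3, 0, 3]


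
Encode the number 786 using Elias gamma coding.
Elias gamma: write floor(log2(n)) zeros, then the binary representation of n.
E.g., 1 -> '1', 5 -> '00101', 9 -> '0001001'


num_bits = floor(log2(786)) + 1 = 10
leading_zeros = num_bits - 1 = 9
binary(786) = 1100010010

Elias gamma(786) = '000000000' + '1100010010' = 0000000001100010010 (19 bits)


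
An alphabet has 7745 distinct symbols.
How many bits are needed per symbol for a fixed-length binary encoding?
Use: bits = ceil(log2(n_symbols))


log2(7745) = 12.919
Bracket: 2^12 = 4096 < 7745 <= 2^13 = 8192
So ceil(log2(7745)) = 13

bits = ceil(log2(7745)) = ceil(12.919) = 13 bits


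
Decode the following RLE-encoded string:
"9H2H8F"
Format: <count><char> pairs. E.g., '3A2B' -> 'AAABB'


Expanding each <count><char> pair:
  9H -> 'HHHHHHHHH'
  2H -> 'HH'
  8F -> 'FFFFFFFF'

Decoded = HHHHHHHHHHHFFFFFFFF


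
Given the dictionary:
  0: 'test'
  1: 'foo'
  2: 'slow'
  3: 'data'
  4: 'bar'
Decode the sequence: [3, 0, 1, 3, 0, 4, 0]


Look up each index in the dictionary:
  3 -> 'data'
  0 -> 'test'
  1 -> 'foo'
  3 -> 'data'
  0 -> 'test'
  4 -> 'bar'
  0 -> 'test'

Decoded: "data test foo data test bar test"


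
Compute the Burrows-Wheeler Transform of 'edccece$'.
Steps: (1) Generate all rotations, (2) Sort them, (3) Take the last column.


Rotations (sorted):
  0: $edccece -> last char: e
  1: ccece$ed -> last char: d
  2: ce$edcce -> last char: e
  3: cece$edc -> last char: c
  4: dccece$e -> last char: e
  5: e$edccec -> last char: c
  6: ece$edcc -> last char: c
  7: edccece$ -> last char: $


BWT = edececc$


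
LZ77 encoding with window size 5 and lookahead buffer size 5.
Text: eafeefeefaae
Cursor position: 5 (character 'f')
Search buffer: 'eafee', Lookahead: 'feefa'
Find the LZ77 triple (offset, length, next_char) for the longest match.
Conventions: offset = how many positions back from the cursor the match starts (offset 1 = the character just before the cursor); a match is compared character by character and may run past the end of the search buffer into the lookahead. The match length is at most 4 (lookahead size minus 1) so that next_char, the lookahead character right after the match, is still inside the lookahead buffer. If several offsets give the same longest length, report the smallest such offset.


Try each offset into the search buffer:
  offset=1 (pos 4, char 'e'): match length 0
  offset=2 (pos 3, char 'e'): match length 0
  offset=3 (pos 2, char 'f'): match length 4
  offset=4 (pos 1, char 'a'): match length 0
  offset=5 (pos 0, char 'e'): match length 0
Longest match has length 4 at offset 3.
next_char = character at position 5 + 4 = 9 -> 'a'

Best match: offset=3, length=4 (matching 'feef' starting at position 2)
LZ77 triple: (3, 4, 'a')


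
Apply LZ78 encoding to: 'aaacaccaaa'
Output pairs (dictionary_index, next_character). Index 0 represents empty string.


LZ78 encoding steps:
Dictionary: {0: ''}
Step 1: w='' (idx 0), next='a' -> output (0, 'a'), add 'a' as idx 1
Step 2: w='a' (idx 1), next='a' -> output (1, 'a'), add 'aa' as idx 2
Step 3: w='' (idx 0), next='c' -> output (0, 'c'), add 'c' as idx 3
Step 4: w='a' (idx 1), next='c' -> output (1, 'c'), add 'ac' as idx 4
Step 5: w='c' (idx 3), next='a' -> output (3, 'a'), add 'ca' as idx 5
Step 6: w='aa' (idx 2), end of input -> output (2, '')


Encoded: [(0, 'a'), (1, 'a'), (0, 'c'), (1, 'c'), (3, 'a'), (2, '')]


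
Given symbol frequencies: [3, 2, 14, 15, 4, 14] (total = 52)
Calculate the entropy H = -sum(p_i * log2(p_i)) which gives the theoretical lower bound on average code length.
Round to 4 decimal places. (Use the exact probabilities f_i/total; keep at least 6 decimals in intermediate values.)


Per-symbol terms -p_i * log2(p_i) with p_i = f_i/52:
  p = 3/52 = 0.057692: log2(p) = -4.115477, -p*log2(p) = 0.237431
  p = 2/52 = 0.038462: log2(p) = -4.700440, -p*log2(p) = 0.180786
  p = 14/52 = 0.269231: log2(p) = -1.893085, -p*log2(p) = 0.509677
  p = 15/52 = 0.288462: log2(p) = -1.793549, -p*log2(p) = 0.517370
  p = 4/52 = 0.076923: log2(p) = -3.700440, -p*log2(p) = 0.284649
  p = 14/52 = 0.269231: log2(p) = -1.893085, -p*log2(p) = 0.509677
H = 0.237431 + 0.180786 + 0.509677 + 0.517370 + 0.284649 + 0.509677 = 2.239590

H = 2.2396 bits/symbol


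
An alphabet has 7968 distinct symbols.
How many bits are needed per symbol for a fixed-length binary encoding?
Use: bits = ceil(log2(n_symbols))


log2(7968) = 12.96
Bracket: 2^12 = 4096 < 7968 <= 2^13 = 8192
So ceil(log2(7968)) = 13

bits = ceil(log2(7968)) = ceil(12.96) = 13 bits


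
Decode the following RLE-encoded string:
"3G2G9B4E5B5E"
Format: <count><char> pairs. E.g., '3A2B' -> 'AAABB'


Expanding each <count><char> pair:
  3G -> 'GGG'
  2G -> 'GG'
  9B -> 'BBBBBBBBB'
  4E -> 'EEEE'
  5B -> 'BBBBB'
  5E -> 'EEEEE'

Decoded = GGGGGBBBBBBBBBEEEEBBBBBEEEEE


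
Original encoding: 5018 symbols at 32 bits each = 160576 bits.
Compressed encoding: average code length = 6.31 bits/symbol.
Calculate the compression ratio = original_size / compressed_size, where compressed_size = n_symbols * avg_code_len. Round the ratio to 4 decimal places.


original_size = n_symbols * orig_bits = 5018 * 32 = 160576 bits
compressed_size = n_symbols * avg_code_len = 5018 * 6.31 = 31663.58 bits
ratio = original_size / compressed_size = 160576 / 31663.58 = 5.0713

Compression ratio = 5.0713


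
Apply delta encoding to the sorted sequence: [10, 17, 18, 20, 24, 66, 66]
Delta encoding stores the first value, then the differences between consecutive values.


First value: 10
Deltas:
  17 - 10 = 7
  18 - 17 = 1
  20 - 18 = 2
  24 - 20 = 4
  66 - 24 = 42
  66 - 66 = 0


Delta encoded: [10, 7, 1, 2, 4, 42, 0]


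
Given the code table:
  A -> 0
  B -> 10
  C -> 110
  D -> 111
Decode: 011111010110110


Decoding:
0 -> A
111 -> D
110 -> C
10 -> B
110 -> C
110 -> C


Result: ADCBCC


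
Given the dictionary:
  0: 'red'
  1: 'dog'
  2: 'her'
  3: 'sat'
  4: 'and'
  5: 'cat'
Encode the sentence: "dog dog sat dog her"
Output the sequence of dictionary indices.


Look up each word in the dictionary:
  'dog' -> 1
  'dog' -> 1
  'sat' -> 3
  'dog' -> 1
  'her' -> 2

Encoded: [1, 1, 3, 1, 2]


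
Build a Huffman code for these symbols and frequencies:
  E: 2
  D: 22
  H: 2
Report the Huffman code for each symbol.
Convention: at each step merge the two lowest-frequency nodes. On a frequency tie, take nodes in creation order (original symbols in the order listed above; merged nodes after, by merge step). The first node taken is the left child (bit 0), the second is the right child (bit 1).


Huffman tree construction:
Step 1: Merge E(2) + H(2) = 4
Step 2: Merge (E+H)(4) + D(22) = 26
Read each symbol's code off the tree from the root (left child = 0, right child = 1).

Codes:
  E: 00 (length 2)
  D: 1 (length 1)
  H: 01 (length 2)
Average code length: 30/26 = 1.1538 bits/symbol


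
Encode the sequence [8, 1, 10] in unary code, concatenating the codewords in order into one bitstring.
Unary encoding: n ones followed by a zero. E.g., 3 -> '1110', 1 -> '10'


Encode each number as n ones followed by a terminating 0:
  8 -> 111111110 (9 bits)
  1 -> 10 (2 bits)
  10 -> 11111111110 (11 bits)
Total length = 9 + 2 + 11 = 22 bits.

Unary([8, 1, 10]) = 1111111101011111111110 (22 bits)


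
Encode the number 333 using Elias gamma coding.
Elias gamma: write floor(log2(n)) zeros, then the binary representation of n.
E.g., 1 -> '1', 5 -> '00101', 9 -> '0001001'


num_bits = floor(log2(333)) + 1 = 9
leading_zeros = num_bits - 1 = 8
binary(333) = 101001101

Elias gamma(333) = '00000000' + '101001101' = 00000000101001101 (17 bits)


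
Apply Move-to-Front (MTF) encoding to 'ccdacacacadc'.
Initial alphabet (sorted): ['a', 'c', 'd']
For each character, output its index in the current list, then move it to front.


MTF encoding:
'c': index 1 in ['a', 'c', 'd'] -> ['c', 'a', 'd']
'c': index 0 in ['c', 'a', 'd'] -> ['c', 'a', 'd']
'd': index 2 in ['c', 'a', 'd'] -> ['d', 'c', 'a']
'a': index 2 in ['d', 'c', 'a'] -> ['a', 'd', 'c']
'c': index 2 in ['a', 'd', 'c'] -> ['c', 'a', 'd']
'a': index 1 in ['c', 'a', 'd'] -> ['a', 'c', 'd']
'c': index 1 in ['a', 'c', 'd'] -> ['c', 'a', 'd']
'a': index 1 in ['c', 'a', 'd'] -> ['a', 'c', 'd']
'c': index 1 in ['a', 'c', 'd'] -> ['c', 'a', 'd']
'a': index 1 in ['c', 'a', 'd'] -> ['a', 'c', 'd']
'd': index 2 in ['a', 'c', 'd'] -> ['d', 'a', 'c']
'c': index 2 in ['d', 'a', 'c'] -> ['c', 'd', 'a']


Output: [1, 0, 2, 2, 2, 1, 1, 1, 1, 1, 2, 2]


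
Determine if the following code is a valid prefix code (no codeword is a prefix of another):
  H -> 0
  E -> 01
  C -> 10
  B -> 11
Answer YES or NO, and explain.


Checking each pair (does one codeword prefix another?):
  H='0' vs E='01': prefix -- VIOLATION

NO -- this is NOT a valid prefix code. H (0) is a prefix of E (01).


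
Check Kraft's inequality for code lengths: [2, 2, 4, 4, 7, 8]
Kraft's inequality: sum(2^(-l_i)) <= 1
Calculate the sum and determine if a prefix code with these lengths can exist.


Sum = 2^(-2) + 2^(-2) + 2^(-4) + 2^(-4) + 2^(-7) + 2^(-8)
    = 0.25 + 0.25 + 0.0625 + 0.0625 + 0.0078125 + 0.00390625
    = 163/256 = 0.63671875
Since 0.63671875 <= 1, Kraft's inequality IS satisfied.
A prefix code with these lengths CAN exist.

Kraft sum = 0.63671875. Satisfied.


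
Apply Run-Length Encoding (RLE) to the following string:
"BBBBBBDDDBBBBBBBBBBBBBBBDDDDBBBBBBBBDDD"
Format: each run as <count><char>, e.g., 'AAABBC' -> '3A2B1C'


Scanning runs left to right:
  i=0: run of 'B' x 6 -> '6B'
  i=6: run of 'D' x 3 -> '3D'
  i=9: run of 'B' x 15 -> '15B'
  i=24: run of 'D' x 4 -> '4D'
  i=28: run of 'B' x 8 -> '8B'
  i=36: run of 'D' x 3 -> '3D'

RLE = 6B3D15B4D8B3D


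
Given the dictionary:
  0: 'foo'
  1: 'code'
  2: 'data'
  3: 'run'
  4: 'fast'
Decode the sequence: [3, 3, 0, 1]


Look up each index in the dictionary:
  3 -> 'run'
  3 -> 'run'
  0 -> 'foo'
  1 -> 'code'

Decoded: "run run foo code"


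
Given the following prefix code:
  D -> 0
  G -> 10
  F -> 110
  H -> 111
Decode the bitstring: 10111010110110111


Decoding step by step:
Bits 10 -> G
Bits 111 -> H
Bits 0 -> D
Bits 10 -> G
Bits 110 -> F
Bits 110 -> F
Bits 111 -> H


Decoded message: GHDGFFH


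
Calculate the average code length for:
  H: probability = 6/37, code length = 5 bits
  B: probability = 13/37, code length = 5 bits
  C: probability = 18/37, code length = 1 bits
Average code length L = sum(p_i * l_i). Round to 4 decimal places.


Weighted contributions p_i * l_i:
  H: (6/37) * 5 = 30/37
  B: (13/37) * 5 = 65/37
  C: (18/37) * 1 = 18/37
Sum = (30 + 65 + 18)/37 = 113/37

L = 113/37 = 3.0541 bits/symbol


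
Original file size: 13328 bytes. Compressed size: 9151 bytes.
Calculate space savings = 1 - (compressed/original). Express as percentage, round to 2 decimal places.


ratio = compressed/original = 9151/13328 = 0.6866
savings = 1 - ratio = 1 - 0.6866 = 0.3134
as a percentage: 0.3134 * 100 = 31.34%

Space savings = 1 - 9151/13328 = 31.34%


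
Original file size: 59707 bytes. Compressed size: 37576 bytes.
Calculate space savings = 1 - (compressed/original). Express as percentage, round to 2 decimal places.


ratio = compressed/original = 37576/59707 = 0.62934
savings = 1 - ratio = 1 - 0.62934 = 0.37066
as a percentage: 0.37066 * 100 = 37.07%

Space savings = 1 - 37576/59707 = 37.07%


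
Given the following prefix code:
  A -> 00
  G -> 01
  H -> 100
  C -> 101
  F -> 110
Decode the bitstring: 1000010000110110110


Decoding step by step:
Bits 100 -> H
Bits 00 -> A
Bits 100 -> H
Bits 00 -> A
Bits 110 -> F
Bits 110 -> F
Bits 110 -> F


Decoded message: HAHAFFF


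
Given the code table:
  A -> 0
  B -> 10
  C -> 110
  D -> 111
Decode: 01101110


Decoding:
0 -> A
110 -> C
111 -> D
0 -> A


Result: ACDA


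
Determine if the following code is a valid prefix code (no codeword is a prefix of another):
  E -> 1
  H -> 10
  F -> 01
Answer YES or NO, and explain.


Checking each pair (does one codeword prefix another?):
  E='1' vs H='10': prefix -- VIOLATION

NO -- this is NOT a valid prefix code. E (1) is a prefix of H (10).


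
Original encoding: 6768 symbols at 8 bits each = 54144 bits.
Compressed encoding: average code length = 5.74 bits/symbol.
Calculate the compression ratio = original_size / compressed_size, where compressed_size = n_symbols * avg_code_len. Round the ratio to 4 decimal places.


original_size = n_symbols * orig_bits = 6768 * 8 = 54144 bits
compressed_size = n_symbols * avg_code_len = 6768 * 5.74 = 38848.32 bits
ratio = original_size / compressed_size = 54144 / 38848.32 = 1.3937

Compression ratio = 1.3937


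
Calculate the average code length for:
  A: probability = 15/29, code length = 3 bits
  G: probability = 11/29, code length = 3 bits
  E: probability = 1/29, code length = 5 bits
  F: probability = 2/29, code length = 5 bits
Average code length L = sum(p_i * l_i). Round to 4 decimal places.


Weighted contributions p_i * l_i:
  A: (15/29) * 3 = 45/29
  G: (11/29) * 3 = 33/29
  E: (1/29) * 5 = 5/29
  F: (2/29) * 5 = 10/29
Sum = (45 + 33 + 5 + 10)/29 = 93/29

L = 93/29 = 3.2069 bits/symbol


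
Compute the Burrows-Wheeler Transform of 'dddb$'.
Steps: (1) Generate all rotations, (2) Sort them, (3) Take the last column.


Rotations (sorted):
  0: $dddb -> last char: b
  1: b$ddd -> last char: d
  2: db$dd -> last char: d
  3: ddb$d -> last char: d
  4: dddb$ -> last char: $


BWT = bddd$


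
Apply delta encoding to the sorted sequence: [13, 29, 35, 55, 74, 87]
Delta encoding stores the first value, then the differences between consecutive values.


First value: 13
Deltas:
  29 - 13 = 16
  35 - 29 = 6
  55 - 35 = 20
  74 - 55 = 19
  87 - 74 = 13


Delta encoded: [13, 16, 6, 20, 19, 13]


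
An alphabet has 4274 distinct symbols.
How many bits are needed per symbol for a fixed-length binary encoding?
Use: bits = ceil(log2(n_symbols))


log2(4274) = 12.0614
Bracket: 2^12 = 4096 < 4274 <= 2^13 = 8192
So ceil(log2(4274)) = 13

bits = ceil(log2(4274)) = ceil(12.0614) = 13 bits


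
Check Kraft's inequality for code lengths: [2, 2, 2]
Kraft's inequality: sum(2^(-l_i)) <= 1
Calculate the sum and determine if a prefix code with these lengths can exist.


Sum = 2^(-2) + 2^(-2) + 2^(-2)
    = 0.25 + 0.25 + 0.25
    = 3/4 = 0.75
Since 0.75 <= 1, Kraft's inequality IS satisfied.
A prefix code with these lengths CAN exist.

Kraft sum = 0.75. Satisfied.


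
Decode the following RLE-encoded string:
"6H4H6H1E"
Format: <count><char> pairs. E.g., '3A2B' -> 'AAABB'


Expanding each <count><char> pair:
  6H -> 'HHHHHH'
  4H -> 'HHHH'
  6H -> 'HHHHHH'
  1E -> 'E'

Decoded = HHHHHHHHHHHHHHHHE


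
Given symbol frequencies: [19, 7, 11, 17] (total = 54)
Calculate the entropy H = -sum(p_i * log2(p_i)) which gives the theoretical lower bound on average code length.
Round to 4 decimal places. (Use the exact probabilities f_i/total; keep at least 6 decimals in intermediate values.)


Per-symbol terms -p_i * log2(p_i) with p_i = f_i/54:
  p = 19/54 = 0.351852: log2(p) = -1.506960, -p*log2(p) = 0.530227
  p = 7/54 = 0.129630: log2(p) = -2.947533, -p*log2(p) = 0.382088
  p = 11/54 = 0.203704: log2(p) = -2.295456, -p*log2(p) = 0.467593
  p = 17/54 = 0.314815: log2(p) = -1.667425, -p*log2(p) = 0.524930
H = 0.530227 + 0.382088 + 0.467593 + 0.524930 = 1.904838

H = 1.9048 bits/symbol


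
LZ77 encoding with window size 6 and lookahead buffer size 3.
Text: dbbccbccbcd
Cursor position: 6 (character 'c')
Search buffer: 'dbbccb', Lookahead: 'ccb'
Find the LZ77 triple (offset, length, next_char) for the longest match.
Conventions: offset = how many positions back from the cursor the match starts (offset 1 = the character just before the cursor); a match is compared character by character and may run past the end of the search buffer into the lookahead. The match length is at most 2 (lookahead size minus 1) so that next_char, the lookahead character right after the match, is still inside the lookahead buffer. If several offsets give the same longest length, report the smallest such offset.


Try each offset into the search buffer:
  offset=1 (pos 5, char 'b'): match length 0
  offset=2 (pos 4, char 'c'): match length 1
  offset=3 (pos 3, char 'c'): match length 2
  offset=4 (pos 2, char 'b'): match length 0
  offset=5 (pos 1, char 'b'): match length 0
  offset=6 (pos 0, char 'd'): match length 0
Longest match has length 2 at offset 3.
next_char = character at position 6 + 2 = 8 -> 'b'

Best match: offset=3, length=2 (matching 'cc' starting at position 3)
LZ77 triple: (3, 2, 'b')


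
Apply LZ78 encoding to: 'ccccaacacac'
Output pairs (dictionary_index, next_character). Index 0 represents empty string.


LZ78 encoding steps:
Dictionary: {0: ''}
Step 1: w='' (idx 0), next='c' -> output (0, 'c'), add 'c' as idx 1
Step 2: w='c' (idx 1), next='c' -> output (1, 'c'), add 'cc' as idx 2
Step 3: w='c' (idx 1), next='a' -> output (1, 'a'), add 'ca' as idx 3
Step 4: w='' (idx 0), next='a' -> output (0, 'a'), add 'a' as idx 4
Step 5: w='ca' (idx 3), next='c' -> output (3, 'c'), add 'cac' as idx 5
Step 6: w='a' (idx 4), next='c' -> output (4, 'c'), add 'ac' as idx 6


Encoded: [(0, 'c'), (1, 'c'), (1, 'a'), (0, 'a'), (3, 'c'), (4, 'c')]


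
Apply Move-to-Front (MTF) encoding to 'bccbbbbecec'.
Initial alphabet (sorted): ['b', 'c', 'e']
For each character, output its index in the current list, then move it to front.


MTF encoding:
'b': index 0 in ['b', 'c', 'e'] -> ['b', 'c', 'e']
'c': index 1 in ['b', 'c', 'e'] -> ['c', 'b', 'e']
'c': index 0 in ['c', 'b', 'e'] -> ['c', 'b', 'e']
'b': index 1 in ['c', 'b', 'e'] -> ['b', 'c', 'e']
'b': index 0 in ['b', 'c', 'e'] -> ['b', 'c', 'e']
'b': index 0 in ['b', 'c', 'e'] -> ['b', 'c', 'e']
'b': index 0 in ['b', 'c', 'e'] -> ['b', 'c', 'e']
'e': index 2 in ['b', 'c', 'e'] -> ['e', 'b', 'c']
'c': index 2 in ['e', 'b', 'c'] -> ['c', 'e', 'b']
'e': index 1 in ['c', 'e', 'b'] -> ['e', 'c', 'b']
'c': index 1 in ['e', 'c', 'b'] -> ['c', 'e', 'b']


Output: [0, 1, 0, 1, 0, 0, 0, 2, 2, 1, 1]


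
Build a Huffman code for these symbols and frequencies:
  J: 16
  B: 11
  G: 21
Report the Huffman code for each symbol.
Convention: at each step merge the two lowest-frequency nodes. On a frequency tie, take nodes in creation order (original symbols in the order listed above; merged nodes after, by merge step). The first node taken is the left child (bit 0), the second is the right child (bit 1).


Huffman tree construction:
Step 1: Merge B(11) + J(16) = 27
Step 2: Merge G(21) + (B+J)(27) = 48
Read each symbol's code off the tree from the root (left child = 0, right child = 1).

Codes:
  J: 11 (length 2)
  B: 10 (length 2)
  G: 0 (length 1)
Average code length: 75/48 = 1.5625 bits/symbol


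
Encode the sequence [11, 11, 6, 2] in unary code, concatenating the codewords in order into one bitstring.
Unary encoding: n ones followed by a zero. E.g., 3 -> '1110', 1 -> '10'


Encode each number as n ones followed by a terminating 0:
  11 -> 111111111110 (12 bits)
  11 -> 111111111110 (12 bits)
  6 -> 1111110 (7 bits)
  2 -> 110 (3 bits)
Total length = 12 + 12 + 7 + 3 = 34 bits.

Unary([11, 11, 6, 2]) = 1111111111101111111111101111110110 (34 bits)


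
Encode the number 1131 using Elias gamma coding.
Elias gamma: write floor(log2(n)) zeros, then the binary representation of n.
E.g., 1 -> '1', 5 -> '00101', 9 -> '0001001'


num_bits = floor(log2(1131)) + 1 = 11
leading_zeros = num_bits - 1 = 10
binary(1131) = 10001101011

Elias gamma(1131) = '0000000000' + '10001101011' = 000000000010001101011 (21 bits)


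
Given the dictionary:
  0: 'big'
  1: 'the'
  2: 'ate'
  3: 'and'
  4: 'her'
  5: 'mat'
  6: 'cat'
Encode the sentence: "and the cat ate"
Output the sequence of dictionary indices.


Look up each word in the dictionary:
  'and' -> 3
  'the' -> 1
  'cat' -> 6
  'ate' -> 2

Encoded: [3, 1, 6, 2]


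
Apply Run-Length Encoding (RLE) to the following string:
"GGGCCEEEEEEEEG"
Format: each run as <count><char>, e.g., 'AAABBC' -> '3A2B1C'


Scanning runs left to right:
  i=0: run of 'G' x 3 -> '3G'
  i=3: run of 'C' x 2 -> '2C'
  i=5: run of 'E' x 8 -> '8E'
  i=13: run of 'G' x 1 -> '1G'

RLE = 3G2C8E1G


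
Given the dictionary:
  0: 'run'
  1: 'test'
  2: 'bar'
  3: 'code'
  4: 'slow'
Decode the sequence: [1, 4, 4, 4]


Look up each index in the dictionary:
  1 -> 'test'
  4 -> 'slow'
  4 -> 'slow'
  4 -> 'slow'

Decoded: "test slow slow slow"


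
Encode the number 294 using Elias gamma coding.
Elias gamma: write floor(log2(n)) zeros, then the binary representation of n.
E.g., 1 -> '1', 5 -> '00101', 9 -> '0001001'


num_bits = floor(log2(294)) + 1 = 9
leading_zeros = num_bits - 1 = 8
binary(294) = 100100110

Elias gamma(294) = '00000000' + '100100110' = 00000000100100110 (17 bits)


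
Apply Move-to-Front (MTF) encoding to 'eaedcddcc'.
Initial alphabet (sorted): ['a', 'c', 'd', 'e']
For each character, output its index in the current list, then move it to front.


MTF encoding:
'e': index 3 in ['a', 'c', 'd', 'e'] -> ['e', 'a', 'c', 'd']
'a': index 1 in ['e', 'a', 'c', 'd'] -> ['a', 'e', 'c', 'd']
'e': index 1 in ['a', 'e', 'c', 'd'] -> ['e', 'a', 'c', 'd']
'd': index 3 in ['e', 'a', 'c', 'd'] -> ['d', 'e', 'a', 'c']
'c': index 3 in ['d', 'e', 'a', 'c'] -> ['c', 'd', 'e', 'a']
'd': index 1 in ['c', 'd', 'e', 'a'] -> ['d', 'c', 'e', 'a']
'd': index 0 in ['d', 'c', 'e', 'a'] -> ['d', 'c', 'e', 'a']
'c': index 1 in ['d', 'c', 'e', 'a'] -> ['c', 'd', 'e', 'a']
'c': index 0 in ['c', 'd', 'e', 'a'] -> ['c', 'd', 'e', 'a']


Output: [3, 1, 1, 3, 3, 1, 0, 1, 0]


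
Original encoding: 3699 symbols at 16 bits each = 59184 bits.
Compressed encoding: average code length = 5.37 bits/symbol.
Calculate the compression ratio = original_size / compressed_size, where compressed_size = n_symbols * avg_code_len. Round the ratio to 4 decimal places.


original_size = n_symbols * orig_bits = 3699 * 16 = 59184 bits
compressed_size = n_symbols * avg_code_len = 3699 * 5.37 = 19863.63 bits
ratio = original_size / compressed_size = 59184 / 19863.63 = 2.9795

Compression ratio = 2.9795


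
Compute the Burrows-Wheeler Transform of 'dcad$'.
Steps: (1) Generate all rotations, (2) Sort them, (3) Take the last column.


Rotations (sorted):
  0: $dcad -> last char: d
  1: ad$dc -> last char: c
  2: cad$d -> last char: d
  3: d$dca -> last char: a
  4: dcad$ -> last char: $


BWT = dcda$


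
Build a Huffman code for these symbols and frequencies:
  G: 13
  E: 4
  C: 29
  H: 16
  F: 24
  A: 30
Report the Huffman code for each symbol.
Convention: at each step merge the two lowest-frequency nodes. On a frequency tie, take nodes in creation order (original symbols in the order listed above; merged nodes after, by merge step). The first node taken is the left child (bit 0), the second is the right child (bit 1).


Huffman tree construction:
Step 1: Merge E(4) + G(13) = 17
Step 2: Merge H(16) + (E+G)(17) = 33
Step 3: Merge F(24) + C(29) = 53
Step 4: Merge A(30) + (H+(E+G))(33) = 63
Step 5: Merge (F+C)(53) + (A+(H+(E+G)))(63) = 116
Read each symbol's code off the tree from the root (left child = 0, right child = 1).

Codes:
  G: 1111 (length 4)
  E: 1110 (length 4)
  C: 01 (length 2)
  H: 110 (length 3)
  F: 00 (length 2)
  A: 10 (length 2)
Average code length: 282/116 = 2.4310 bits/symbol


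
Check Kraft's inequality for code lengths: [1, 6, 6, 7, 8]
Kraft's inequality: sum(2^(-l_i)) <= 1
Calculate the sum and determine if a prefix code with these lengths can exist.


Sum = 2^(-1) + 2^(-6) + 2^(-6) + 2^(-7) + 2^(-8)
    = 0.5 + 0.015625 + 0.015625 + 0.0078125 + 0.00390625
    = 139/256 = 0.54296875
Since 0.54296875 <= 1, Kraft's inequality IS satisfied.
A prefix code with these lengths CAN exist.

Kraft sum = 0.54296875. Satisfied.


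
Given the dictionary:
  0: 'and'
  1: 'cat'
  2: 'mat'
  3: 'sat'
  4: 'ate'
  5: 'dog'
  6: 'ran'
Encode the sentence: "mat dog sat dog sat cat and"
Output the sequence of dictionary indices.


Look up each word in the dictionary:
  'mat' -> 2
  'dog' -> 5
  'sat' -> 3
  'dog' -> 5
  'sat' -> 3
  'cat' -> 1
  'and' -> 0

Encoded: [2, 5, 3, 5, 3, 1, 0]


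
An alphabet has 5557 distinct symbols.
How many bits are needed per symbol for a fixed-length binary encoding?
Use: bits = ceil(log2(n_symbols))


log2(5557) = 12.4401
Bracket: 2^12 = 4096 < 5557 <= 2^13 = 8192
So ceil(log2(5557)) = 13

bits = ceil(log2(5557)) = ceil(12.4401) = 13 bits


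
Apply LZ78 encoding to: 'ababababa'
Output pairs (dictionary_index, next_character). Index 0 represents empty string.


LZ78 encoding steps:
Dictionary: {0: ''}
Step 1: w='' (idx 0), next='a' -> output (0, 'a'), add 'a' as idx 1
Step 2: w='' (idx 0), next='b' -> output (0, 'b'), add 'b' as idx 2
Step 3: w='a' (idx 1), next='b' -> output (1, 'b'), add 'ab' as idx 3
Step 4: w='ab' (idx 3), next='a' -> output (3, 'a'), add 'aba' as idx 4
Step 5: w='b' (idx 2), next='a' -> output (2, 'a'), add 'ba' as idx 5


Encoded: [(0, 'a'), (0, 'b'), (1, 'b'), (3, 'a'), (2, 'a')]


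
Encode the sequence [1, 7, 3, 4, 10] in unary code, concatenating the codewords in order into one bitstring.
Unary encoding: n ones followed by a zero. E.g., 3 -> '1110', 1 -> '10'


Encode each number as n ones followed by a terminating 0:
  1 -> 10 (2 bits)
  7 -> 11111110 (8 bits)
  3 -> 1110 (4 bits)
  4 -> 11110 (5 bits)
  10 -> 11111111110 (11 bits)
Total length = 2 + 8 + 4 + 5 + 11 = 30 bits.

Unary([1, 7, 3, 4, 10]) = 101111111011101111011111111110 (30 bits)


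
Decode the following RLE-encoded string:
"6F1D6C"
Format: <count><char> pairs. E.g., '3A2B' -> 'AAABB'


Expanding each <count><char> pair:
  6F -> 'FFFFFF'
  1D -> 'D'
  6C -> 'CCCCCC'

Decoded = FFFFFFDCCCCCC


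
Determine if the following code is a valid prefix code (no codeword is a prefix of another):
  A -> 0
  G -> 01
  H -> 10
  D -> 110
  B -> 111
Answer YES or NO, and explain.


Checking each pair (does one codeword prefix another?):
  A='0' vs G='01': prefix -- VIOLATION

NO -- this is NOT a valid prefix code. A (0) is a prefix of G (01).


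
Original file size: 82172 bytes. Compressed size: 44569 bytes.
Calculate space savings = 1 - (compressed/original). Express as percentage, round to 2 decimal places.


ratio = compressed/original = 44569/82172 = 0.542387
savings = 1 - ratio = 1 - 0.542387 = 0.457613
as a percentage: 0.457613 * 100 = 45.76%

Space savings = 1 - 44569/82172 = 45.76%


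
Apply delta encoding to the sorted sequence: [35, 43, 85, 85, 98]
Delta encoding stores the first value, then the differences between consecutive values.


First value: 35
Deltas:
  43 - 35 = 8
  85 - 43 = 42
  85 - 85 = 0
  98 - 85 = 13


Delta encoded: [35, 8, 42, 0, 13]


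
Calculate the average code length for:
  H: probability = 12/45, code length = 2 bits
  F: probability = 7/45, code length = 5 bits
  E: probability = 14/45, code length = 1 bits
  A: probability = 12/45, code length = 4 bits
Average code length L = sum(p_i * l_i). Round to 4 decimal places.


Weighted contributions p_i * l_i:
  H: (12/45) * 2 = 24/45
  F: (7/45) * 5 = 35/45
  E: (14/45) * 1 = 14/45
  A: (12/45) * 4 = 48/45
Sum = (24 + 35 + 14 + 48)/45 = 121/45

L = 121/45 = 2.6889 bits/symbol


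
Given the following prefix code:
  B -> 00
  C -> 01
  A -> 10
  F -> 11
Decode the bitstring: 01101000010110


Decoding step by step:
Bits 01 -> C
Bits 10 -> A
Bits 10 -> A
Bits 00 -> B
Bits 01 -> C
Bits 01 -> C
Bits 10 -> A


Decoded message: CAABCCA


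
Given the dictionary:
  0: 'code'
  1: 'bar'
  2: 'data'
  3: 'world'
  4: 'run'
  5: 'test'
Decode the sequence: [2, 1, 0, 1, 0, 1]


Look up each index in the dictionary:
  2 -> 'data'
  1 -> 'bar'
  0 -> 'code'
  1 -> 'bar'
  0 -> 'code'
  1 -> 'bar'

Decoded: "data bar code bar code bar"


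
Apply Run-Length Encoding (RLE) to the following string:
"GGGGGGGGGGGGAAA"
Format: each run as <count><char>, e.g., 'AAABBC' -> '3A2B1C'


Scanning runs left to right:
  i=0: run of 'G' x 12 -> '12G'
  i=12: run of 'A' x 3 -> '3A'

RLE = 12G3A


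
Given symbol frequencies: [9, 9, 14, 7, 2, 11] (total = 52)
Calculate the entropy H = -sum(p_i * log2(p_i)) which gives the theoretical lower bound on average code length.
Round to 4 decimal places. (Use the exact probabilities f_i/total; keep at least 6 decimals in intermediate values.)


Per-symbol terms -p_i * log2(p_i) with p_i = f_i/52:
  p = 9/52 = 0.173077: log2(p) = -2.530515, -p*log2(p) = 0.437974
  p = 9/52 = 0.173077: log2(p) = -2.530515, -p*log2(p) = 0.437974
  p = 14/52 = 0.269231: log2(p) = -1.893085, -p*log2(p) = 0.509677
  p = 7/52 = 0.134615: log2(p) = -2.893085, -p*log2(p) = 0.389454
  p = 2/52 = 0.038462: log2(p) = -4.700440, -p*log2(p) = 0.180786
  p = 11/52 = 0.211538: log2(p) = -2.241008, -p*log2(p) = 0.474059
H = 0.437974 + 0.437974 + 0.509677 + 0.389454 + 0.180786 + 0.474059 = 2.429924

H = 2.4299 bits/symbol


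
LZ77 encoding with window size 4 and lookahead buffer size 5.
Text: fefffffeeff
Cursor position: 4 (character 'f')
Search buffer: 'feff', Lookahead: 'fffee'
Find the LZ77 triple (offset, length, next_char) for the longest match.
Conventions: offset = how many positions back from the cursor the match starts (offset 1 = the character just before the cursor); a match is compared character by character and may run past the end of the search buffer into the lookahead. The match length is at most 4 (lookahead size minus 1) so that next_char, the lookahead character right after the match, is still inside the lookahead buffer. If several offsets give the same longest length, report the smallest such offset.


Try each offset into the search buffer:
  offset=1 (pos 3, char 'f'): match length 3
  offset=2 (pos 2, char 'f'): match length 3
  offset=3 (pos 1, char 'e'): match length 0
  offset=4 (pos 0, char 'f'): match length 1
Longest match has length 3, found at offsets 1, 2; take the smallest, offset 1.
next_char = character at position 4 + 3 = 7 -> 'e'

Best match: offset=1, length=3 (matching 'fff' starting at position 3)
LZ77 triple: (1, 3, 'e')


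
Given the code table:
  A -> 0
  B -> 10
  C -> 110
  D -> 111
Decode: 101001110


Decoding:
10 -> B
10 -> B
0 -> A
111 -> D
0 -> A


Result: BBADA


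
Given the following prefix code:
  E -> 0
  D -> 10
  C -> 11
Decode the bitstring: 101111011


Decoding step by step:
Bits 10 -> D
Bits 11 -> C
Bits 11 -> C
Bits 0 -> E
Bits 11 -> C


Decoded message: DCCEC


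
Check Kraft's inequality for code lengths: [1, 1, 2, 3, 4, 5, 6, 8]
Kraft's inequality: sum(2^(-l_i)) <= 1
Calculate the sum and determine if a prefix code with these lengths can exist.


Sum = 2^(-1) + 2^(-1) + 2^(-2) + 2^(-3) + 2^(-4) + 2^(-5) + 2^(-6) + 2^(-8)
    = 0.5 + 0.5 + 0.25 + 0.125 + 0.0625 + 0.03125 + 0.015625 + 0.00390625
    = 381/256 = 1.48828125
Since 1.48828125 > 1, Kraft's inequality is NOT satisfied.
A prefix code with these lengths CANNOT exist.

Kraft sum = 1.48828125. Not satisfied.


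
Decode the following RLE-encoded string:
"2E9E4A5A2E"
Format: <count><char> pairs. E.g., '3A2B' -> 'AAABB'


Expanding each <count><char> pair:
  2E -> 'EE'
  9E -> 'EEEEEEEEE'
  4A -> 'AAAA'
  5A -> 'AAAAA'
  2E -> 'EE'

Decoded = EEEEEEEEEEEAAAAAAAAAEE


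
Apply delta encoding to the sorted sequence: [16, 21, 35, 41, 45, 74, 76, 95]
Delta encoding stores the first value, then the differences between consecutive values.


First value: 16
Deltas:
  21 - 16 = 5
  35 - 21 = 14
  41 - 35 = 6
  45 - 41 = 4
  74 - 45 = 29
  76 - 74 = 2
  95 - 76 = 19


Delta encoded: [16, 5, 14, 6, 4, 29, 2, 19]
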